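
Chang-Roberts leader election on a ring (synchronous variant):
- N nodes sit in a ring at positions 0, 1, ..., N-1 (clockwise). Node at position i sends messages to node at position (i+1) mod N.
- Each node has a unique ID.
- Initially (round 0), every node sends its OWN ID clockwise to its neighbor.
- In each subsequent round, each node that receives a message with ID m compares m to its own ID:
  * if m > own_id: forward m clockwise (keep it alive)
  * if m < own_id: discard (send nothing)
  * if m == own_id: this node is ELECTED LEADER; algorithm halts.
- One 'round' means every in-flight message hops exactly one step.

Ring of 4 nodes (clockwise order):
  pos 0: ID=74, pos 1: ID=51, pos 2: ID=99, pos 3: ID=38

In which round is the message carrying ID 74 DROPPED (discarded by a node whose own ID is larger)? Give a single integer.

Round 1: pos1(id51) recv 74: fwd; pos2(id99) recv 51: drop; pos3(id38) recv 99: fwd; pos0(id74) recv 38: drop
Round 2: pos2(id99) recv 74: drop; pos0(id74) recv 99: fwd
Round 3: pos1(id51) recv 99: fwd
Round 4: pos2(id99) recv 99: ELECTED
Message ID 74 originates at pos 0; dropped at pos 2 in round 2

Answer: 2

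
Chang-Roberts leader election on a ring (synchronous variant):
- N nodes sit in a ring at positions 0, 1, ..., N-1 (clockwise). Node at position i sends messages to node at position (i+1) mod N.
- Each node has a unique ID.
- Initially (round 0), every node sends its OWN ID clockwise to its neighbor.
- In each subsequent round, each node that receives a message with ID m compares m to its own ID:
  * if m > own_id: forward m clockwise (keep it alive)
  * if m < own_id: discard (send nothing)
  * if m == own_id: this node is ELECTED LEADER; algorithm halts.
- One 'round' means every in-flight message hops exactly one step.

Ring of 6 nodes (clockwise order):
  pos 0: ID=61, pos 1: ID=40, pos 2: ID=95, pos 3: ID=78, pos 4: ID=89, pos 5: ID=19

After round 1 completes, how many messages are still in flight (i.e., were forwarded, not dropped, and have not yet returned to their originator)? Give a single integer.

Round 1: pos1(id40) recv 61: fwd; pos2(id95) recv 40: drop; pos3(id78) recv 95: fwd; pos4(id89) recv 78: drop; pos5(id19) recv 89: fwd; pos0(id61) recv 19: drop
After round 1: 3 messages still in flight

Answer: 3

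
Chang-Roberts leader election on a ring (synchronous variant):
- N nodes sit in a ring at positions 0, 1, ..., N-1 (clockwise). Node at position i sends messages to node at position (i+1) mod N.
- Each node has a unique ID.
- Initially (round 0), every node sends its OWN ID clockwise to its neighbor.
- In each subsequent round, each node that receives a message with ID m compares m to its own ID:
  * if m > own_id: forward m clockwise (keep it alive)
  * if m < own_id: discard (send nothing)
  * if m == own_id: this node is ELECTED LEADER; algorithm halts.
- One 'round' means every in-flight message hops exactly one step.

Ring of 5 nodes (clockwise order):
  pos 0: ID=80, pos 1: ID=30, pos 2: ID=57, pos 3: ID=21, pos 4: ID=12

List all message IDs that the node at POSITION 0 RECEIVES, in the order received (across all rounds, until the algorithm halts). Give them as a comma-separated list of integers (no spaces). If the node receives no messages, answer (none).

Round 1: pos1(id30) recv 80: fwd; pos2(id57) recv 30: drop; pos3(id21) recv 57: fwd; pos4(id12) recv 21: fwd; pos0(id80) recv 12: drop
Round 2: pos2(id57) recv 80: fwd; pos4(id12) recv 57: fwd; pos0(id80) recv 21: drop
Round 3: pos3(id21) recv 80: fwd; pos0(id80) recv 57: drop
Round 4: pos4(id12) recv 80: fwd
Round 5: pos0(id80) recv 80: ELECTED

Answer: 12,21,57,80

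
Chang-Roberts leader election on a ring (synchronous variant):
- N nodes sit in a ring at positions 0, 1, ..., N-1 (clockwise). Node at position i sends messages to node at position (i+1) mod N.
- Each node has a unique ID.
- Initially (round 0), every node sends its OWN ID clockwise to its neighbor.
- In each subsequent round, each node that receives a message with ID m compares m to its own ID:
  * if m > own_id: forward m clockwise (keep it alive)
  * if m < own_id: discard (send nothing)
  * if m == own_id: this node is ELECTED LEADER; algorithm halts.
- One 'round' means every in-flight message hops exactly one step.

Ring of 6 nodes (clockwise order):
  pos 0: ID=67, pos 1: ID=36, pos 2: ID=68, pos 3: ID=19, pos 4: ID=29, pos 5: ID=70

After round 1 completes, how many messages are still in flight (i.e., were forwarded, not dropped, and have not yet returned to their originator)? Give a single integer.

Round 1: pos1(id36) recv 67: fwd; pos2(id68) recv 36: drop; pos3(id19) recv 68: fwd; pos4(id29) recv 19: drop; pos5(id70) recv 29: drop; pos0(id67) recv 70: fwd
After round 1: 3 messages still in flight

Answer: 3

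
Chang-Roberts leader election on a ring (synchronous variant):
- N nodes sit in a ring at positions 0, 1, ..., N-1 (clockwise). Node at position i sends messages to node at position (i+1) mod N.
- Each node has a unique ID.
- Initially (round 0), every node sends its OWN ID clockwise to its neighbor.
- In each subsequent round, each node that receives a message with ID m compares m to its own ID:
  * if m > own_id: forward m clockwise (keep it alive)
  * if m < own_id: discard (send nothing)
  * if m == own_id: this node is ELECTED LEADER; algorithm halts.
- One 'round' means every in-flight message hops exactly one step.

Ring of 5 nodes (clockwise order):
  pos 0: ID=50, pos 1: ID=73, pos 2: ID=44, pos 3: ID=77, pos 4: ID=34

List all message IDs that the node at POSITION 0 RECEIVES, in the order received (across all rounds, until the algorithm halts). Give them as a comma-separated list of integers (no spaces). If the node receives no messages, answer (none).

Round 1: pos1(id73) recv 50: drop; pos2(id44) recv 73: fwd; pos3(id77) recv 44: drop; pos4(id34) recv 77: fwd; pos0(id50) recv 34: drop
Round 2: pos3(id77) recv 73: drop; pos0(id50) recv 77: fwd
Round 3: pos1(id73) recv 77: fwd
Round 4: pos2(id44) recv 77: fwd
Round 5: pos3(id77) recv 77: ELECTED

Answer: 34,77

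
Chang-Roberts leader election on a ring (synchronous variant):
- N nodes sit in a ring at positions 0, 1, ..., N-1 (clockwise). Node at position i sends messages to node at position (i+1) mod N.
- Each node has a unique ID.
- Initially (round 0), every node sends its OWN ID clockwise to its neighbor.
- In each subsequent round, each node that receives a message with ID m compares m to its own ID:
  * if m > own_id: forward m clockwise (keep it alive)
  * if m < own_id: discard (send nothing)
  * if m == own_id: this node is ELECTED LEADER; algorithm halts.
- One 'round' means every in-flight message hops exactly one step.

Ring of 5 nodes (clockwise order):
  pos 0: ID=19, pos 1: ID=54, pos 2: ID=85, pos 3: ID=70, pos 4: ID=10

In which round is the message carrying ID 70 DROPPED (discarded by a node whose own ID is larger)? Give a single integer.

Answer: 4

Derivation:
Round 1: pos1(id54) recv 19: drop; pos2(id85) recv 54: drop; pos3(id70) recv 85: fwd; pos4(id10) recv 70: fwd; pos0(id19) recv 10: drop
Round 2: pos4(id10) recv 85: fwd; pos0(id19) recv 70: fwd
Round 3: pos0(id19) recv 85: fwd; pos1(id54) recv 70: fwd
Round 4: pos1(id54) recv 85: fwd; pos2(id85) recv 70: drop
Round 5: pos2(id85) recv 85: ELECTED
Message ID 70 originates at pos 3; dropped at pos 2 in round 4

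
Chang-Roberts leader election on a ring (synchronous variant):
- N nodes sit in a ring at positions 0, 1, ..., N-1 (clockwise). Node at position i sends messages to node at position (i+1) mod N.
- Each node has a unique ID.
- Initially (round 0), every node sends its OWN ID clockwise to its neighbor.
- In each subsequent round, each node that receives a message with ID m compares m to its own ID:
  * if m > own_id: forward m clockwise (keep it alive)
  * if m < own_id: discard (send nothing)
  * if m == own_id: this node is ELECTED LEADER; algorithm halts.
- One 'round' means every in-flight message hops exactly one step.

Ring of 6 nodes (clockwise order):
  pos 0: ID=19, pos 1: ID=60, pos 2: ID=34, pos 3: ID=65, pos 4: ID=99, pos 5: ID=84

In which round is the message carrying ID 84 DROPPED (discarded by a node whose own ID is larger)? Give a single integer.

Answer: 5

Derivation:
Round 1: pos1(id60) recv 19: drop; pos2(id34) recv 60: fwd; pos3(id65) recv 34: drop; pos4(id99) recv 65: drop; pos5(id84) recv 99: fwd; pos0(id19) recv 84: fwd
Round 2: pos3(id65) recv 60: drop; pos0(id19) recv 99: fwd; pos1(id60) recv 84: fwd
Round 3: pos1(id60) recv 99: fwd; pos2(id34) recv 84: fwd
Round 4: pos2(id34) recv 99: fwd; pos3(id65) recv 84: fwd
Round 5: pos3(id65) recv 99: fwd; pos4(id99) recv 84: drop
Round 6: pos4(id99) recv 99: ELECTED
Message ID 84 originates at pos 5; dropped at pos 4 in round 5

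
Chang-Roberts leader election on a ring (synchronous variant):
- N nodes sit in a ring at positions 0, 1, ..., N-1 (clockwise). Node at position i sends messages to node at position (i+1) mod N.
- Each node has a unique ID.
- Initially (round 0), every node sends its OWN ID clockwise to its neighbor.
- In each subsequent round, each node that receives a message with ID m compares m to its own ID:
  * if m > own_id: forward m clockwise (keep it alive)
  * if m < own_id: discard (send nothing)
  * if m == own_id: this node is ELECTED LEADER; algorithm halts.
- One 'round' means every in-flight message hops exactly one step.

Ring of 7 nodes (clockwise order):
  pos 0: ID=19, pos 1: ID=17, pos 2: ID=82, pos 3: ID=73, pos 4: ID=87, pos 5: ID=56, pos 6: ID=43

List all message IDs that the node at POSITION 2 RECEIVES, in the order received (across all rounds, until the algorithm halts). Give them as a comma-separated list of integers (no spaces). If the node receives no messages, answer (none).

Answer: 17,19,43,56,87

Derivation:
Round 1: pos1(id17) recv 19: fwd; pos2(id82) recv 17: drop; pos3(id73) recv 82: fwd; pos4(id87) recv 73: drop; pos5(id56) recv 87: fwd; pos6(id43) recv 56: fwd; pos0(id19) recv 43: fwd
Round 2: pos2(id82) recv 19: drop; pos4(id87) recv 82: drop; pos6(id43) recv 87: fwd; pos0(id19) recv 56: fwd; pos1(id17) recv 43: fwd
Round 3: pos0(id19) recv 87: fwd; pos1(id17) recv 56: fwd; pos2(id82) recv 43: drop
Round 4: pos1(id17) recv 87: fwd; pos2(id82) recv 56: drop
Round 5: pos2(id82) recv 87: fwd
Round 6: pos3(id73) recv 87: fwd
Round 7: pos4(id87) recv 87: ELECTED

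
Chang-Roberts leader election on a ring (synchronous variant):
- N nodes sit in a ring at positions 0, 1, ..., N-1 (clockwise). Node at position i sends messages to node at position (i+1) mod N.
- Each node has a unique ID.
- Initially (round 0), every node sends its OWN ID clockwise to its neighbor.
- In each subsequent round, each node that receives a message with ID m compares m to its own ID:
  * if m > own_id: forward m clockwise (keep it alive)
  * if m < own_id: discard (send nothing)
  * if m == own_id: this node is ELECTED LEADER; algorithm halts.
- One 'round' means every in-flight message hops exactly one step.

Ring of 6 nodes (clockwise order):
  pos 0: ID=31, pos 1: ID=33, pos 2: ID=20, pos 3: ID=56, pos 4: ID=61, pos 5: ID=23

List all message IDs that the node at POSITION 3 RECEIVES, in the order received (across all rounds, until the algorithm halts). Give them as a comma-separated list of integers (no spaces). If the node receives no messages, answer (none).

Answer: 20,33,61

Derivation:
Round 1: pos1(id33) recv 31: drop; pos2(id20) recv 33: fwd; pos3(id56) recv 20: drop; pos4(id61) recv 56: drop; pos5(id23) recv 61: fwd; pos0(id31) recv 23: drop
Round 2: pos3(id56) recv 33: drop; pos0(id31) recv 61: fwd
Round 3: pos1(id33) recv 61: fwd
Round 4: pos2(id20) recv 61: fwd
Round 5: pos3(id56) recv 61: fwd
Round 6: pos4(id61) recv 61: ELECTED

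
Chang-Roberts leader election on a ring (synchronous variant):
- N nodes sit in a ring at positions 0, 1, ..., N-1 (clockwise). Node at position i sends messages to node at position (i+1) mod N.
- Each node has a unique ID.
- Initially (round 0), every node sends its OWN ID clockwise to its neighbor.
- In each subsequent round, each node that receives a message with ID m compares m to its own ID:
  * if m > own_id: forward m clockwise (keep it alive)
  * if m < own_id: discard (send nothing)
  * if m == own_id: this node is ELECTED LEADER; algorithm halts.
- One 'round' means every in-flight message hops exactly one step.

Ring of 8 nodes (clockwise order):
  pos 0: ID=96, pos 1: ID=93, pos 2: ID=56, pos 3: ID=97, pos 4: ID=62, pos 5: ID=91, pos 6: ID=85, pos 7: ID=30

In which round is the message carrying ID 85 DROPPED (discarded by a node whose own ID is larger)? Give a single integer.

Round 1: pos1(id93) recv 96: fwd; pos2(id56) recv 93: fwd; pos3(id97) recv 56: drop; pos4(id62) recv 97: fwd; pos5(id91) recv 62: drop; pos6(id85) recv 91: fwd; pos7(id30) recv 85: fwd; pos0(id96) recv 30: drop
Round 2: pos2(id56) recv 96: fwd; pos3(id97) recv 93: drop; pos5(id91) recv 97: fwd; pos7(id30) recv 91: fwd; pos0(id96) recv 85: drop
Round 3: pos3(id97) recv 96: drop; pos6(id85) recv 97: fwd; pos0(id96) recv 91: drop
Round 4: pos7(id30) recv 97: fwd
Round 5: pos0(id96) recv 97: fwd
Round 6: pos1(id93) recv 97: fwd
Round 7: pos2(id56) recv 97: fwd
Round 8: pos3(id97) recv 97: ELECTED
Message ID 85 originates at pos 6; dropped at pos 0 in round 2

Answer: 2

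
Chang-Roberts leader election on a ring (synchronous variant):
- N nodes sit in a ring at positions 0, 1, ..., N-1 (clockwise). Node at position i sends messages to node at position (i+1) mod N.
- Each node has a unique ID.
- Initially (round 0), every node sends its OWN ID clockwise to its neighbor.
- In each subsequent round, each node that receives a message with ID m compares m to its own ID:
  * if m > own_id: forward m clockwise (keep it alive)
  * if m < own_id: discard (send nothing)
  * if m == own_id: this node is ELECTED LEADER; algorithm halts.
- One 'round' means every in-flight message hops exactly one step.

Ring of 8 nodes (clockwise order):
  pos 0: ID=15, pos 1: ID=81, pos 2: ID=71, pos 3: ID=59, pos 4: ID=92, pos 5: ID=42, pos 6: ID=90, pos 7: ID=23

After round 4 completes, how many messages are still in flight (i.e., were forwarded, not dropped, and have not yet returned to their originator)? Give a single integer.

Answer: 2

Derivation:
Round 1: pos1(id81) recv 15: drop; pos2(id71) recv 81: fwd; pos3(id59) recv 71: fwd; pos4(id92) recv 59: drop; pos5(id42) recv 92: fwd; pos6(id90) recv 42: drop; pos7(id23) recv 90: fwd; pos0(id15) recv 23: fwd
Round 2: pos3(id59) recv 81: fwd; pos4(id92) recv 71: drop; pos6(id90) recv 92: fwd; pos0(id15) recv 90: fwd; pos1(id81) recv 23: drop
Round 3: pos4(id92) recv 81: drop; pos7(id23) recv 92: fwd; pos1(id81) recv 90: fwd
Round 4: pos0(id15) recv 92: fwd; pos2(id71) recv 90: fwd
After round 4: 2 messages still in flight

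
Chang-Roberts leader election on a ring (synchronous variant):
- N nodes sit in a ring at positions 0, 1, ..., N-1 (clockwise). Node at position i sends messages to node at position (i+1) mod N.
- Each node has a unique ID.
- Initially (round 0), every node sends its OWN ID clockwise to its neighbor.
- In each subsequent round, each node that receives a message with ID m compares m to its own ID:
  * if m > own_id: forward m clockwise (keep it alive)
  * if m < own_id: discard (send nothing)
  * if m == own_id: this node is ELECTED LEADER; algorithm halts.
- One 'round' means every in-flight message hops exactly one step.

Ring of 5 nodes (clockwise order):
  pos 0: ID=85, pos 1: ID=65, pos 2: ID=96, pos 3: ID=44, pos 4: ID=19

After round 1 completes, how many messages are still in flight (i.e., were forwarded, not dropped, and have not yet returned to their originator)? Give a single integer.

Answer: 3

Derivation:
Round 1: pos1(id65) recv 85: fwd; pos2(id96) recv 65: drop; pos3(id44) recv 96: fwd; pos4(id19) recv 44: fwd; pos0(id85) recv 19: drop
After round 1: 3 messages still in flight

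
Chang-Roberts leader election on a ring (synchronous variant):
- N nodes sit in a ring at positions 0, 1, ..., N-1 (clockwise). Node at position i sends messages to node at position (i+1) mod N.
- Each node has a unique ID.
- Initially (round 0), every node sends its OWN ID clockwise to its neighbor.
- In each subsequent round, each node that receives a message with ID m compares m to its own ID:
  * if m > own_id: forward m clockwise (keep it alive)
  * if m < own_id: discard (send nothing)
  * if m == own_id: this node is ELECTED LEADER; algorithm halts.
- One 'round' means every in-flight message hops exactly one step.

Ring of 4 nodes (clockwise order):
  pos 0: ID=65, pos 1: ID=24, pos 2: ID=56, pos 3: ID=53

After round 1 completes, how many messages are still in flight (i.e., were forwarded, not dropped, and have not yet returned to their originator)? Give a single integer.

Answer: 2

Derivation:
Round 1: pos1(id24) recv 65: fwd; pos2(id56) recv 24: drop; pos3(id53) recv 56: fwd; pos0(id65) recv 53: drop
After round 1: 2 messages still in flight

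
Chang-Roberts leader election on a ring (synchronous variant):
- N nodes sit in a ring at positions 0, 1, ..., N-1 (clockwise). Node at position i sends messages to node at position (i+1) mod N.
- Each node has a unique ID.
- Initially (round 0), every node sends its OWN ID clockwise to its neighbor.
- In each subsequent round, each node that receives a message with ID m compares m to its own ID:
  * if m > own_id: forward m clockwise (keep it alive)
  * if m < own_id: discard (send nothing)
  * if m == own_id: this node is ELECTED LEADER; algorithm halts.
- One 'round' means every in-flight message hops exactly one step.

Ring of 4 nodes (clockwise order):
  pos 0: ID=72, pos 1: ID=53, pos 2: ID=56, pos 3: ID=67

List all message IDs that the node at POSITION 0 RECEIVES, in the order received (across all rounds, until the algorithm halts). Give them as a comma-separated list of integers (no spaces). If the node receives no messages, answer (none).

Answer: 67,72

Derivation:
Round 1: pos1(id53) recv 72: fwd; pos2(id56) recv 53: drop; pos3(id67) recv 56: drop; pos0(id72) recv 67: drop
Round 2: pos2(id56) recv 72: fwd
Round 3: pos3(id67) recv 72: fwd
Round 4: pos0(id72) recv 72: ELECTED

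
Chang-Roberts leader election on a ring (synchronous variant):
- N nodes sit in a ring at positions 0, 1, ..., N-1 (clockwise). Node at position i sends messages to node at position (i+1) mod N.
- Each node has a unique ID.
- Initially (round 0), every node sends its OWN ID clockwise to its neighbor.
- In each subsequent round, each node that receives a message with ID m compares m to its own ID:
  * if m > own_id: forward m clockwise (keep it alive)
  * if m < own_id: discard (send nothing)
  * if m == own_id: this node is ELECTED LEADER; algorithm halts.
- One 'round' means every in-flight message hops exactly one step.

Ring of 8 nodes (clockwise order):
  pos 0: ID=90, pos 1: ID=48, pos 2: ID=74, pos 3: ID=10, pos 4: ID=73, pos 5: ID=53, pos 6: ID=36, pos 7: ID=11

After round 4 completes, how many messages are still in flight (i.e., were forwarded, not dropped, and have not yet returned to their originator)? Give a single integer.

Round 1: pos1(id48) recv 90: fwd; pos2(id74) recv 48: drop; pos3(id10) recv 74: fwd; pos4(id73) recv 10: drop; pos5(id53) recv 73: fwd; pos6(id36) recv 53: fwd; pos7(id11) recv 36: fwd; pos0(id90) recv 11: drop
Round 2: pos2(id74) recv 90: fwd; pos4(id73) recv 74: fwd; pos6(id36) recv 73: fwd; pos7(id11) recv 53: fwd; pos0(id90) recv 36: drop
Round 3: pos3(id10) recv 90: fwd; pos5(id53) recv 74: fwd; pos7(id11) recv 73: fwd; pos0(id90) recv 53: drop
Round 4: pos4(id73) recv 90: fwd; pos6(id36) recv 74: fwd; pos0(id90) recv 73: drop
After round 4: 2 messages still in flight

Answer: 2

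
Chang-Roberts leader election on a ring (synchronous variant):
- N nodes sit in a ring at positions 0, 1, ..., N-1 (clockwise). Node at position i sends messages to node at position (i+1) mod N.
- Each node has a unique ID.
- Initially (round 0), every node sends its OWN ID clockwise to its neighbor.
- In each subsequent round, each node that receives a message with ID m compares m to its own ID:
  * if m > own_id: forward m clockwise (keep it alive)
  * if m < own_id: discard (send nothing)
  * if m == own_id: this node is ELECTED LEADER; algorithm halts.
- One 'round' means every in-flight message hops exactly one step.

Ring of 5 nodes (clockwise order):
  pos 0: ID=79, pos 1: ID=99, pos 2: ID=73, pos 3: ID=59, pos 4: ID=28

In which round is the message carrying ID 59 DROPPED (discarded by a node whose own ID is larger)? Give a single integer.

Answer: 2

Derivation:
Round 1: pos1(id99) recv 79: drop; pos2(id73) recv 99: fwd; pos3(id59) recv 73: fwd; pos4(id28) recv 59: fwd; pos0(id79) recv 28: drop
Round 2: pos3(id59) recv 99: fwd; pos4(id28) recv 73: fwd; pos0(id79) recv 59: drop
Round 3: pos4(id28) recv 99: fwd; pos0(id79) recv 73: drop
Round 4: pos0(id79) recv 99: fwd
Round 5: pos1(id99) recv 99: ELECTED
Message ID 59 originates at pos 3; dropped at pos 0 in round 2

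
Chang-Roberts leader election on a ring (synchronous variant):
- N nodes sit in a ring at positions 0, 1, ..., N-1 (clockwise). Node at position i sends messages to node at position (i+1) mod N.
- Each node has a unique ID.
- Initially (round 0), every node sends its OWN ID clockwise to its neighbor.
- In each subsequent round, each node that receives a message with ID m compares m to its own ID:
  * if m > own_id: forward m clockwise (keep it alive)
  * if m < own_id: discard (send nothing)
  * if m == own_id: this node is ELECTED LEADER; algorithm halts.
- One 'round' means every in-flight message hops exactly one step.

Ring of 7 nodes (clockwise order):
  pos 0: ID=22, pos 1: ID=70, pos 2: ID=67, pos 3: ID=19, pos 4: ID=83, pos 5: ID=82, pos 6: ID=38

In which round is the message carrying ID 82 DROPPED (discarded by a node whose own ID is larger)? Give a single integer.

Answer: 6

Derivation:
Round 1: pos1(id70) recv 22: drop; pos2(id67) recv 70: fwd; pos3(id19) recv 67: fwd; pos4(id83) recv 19: drop; pos5(id82) recv 83: fwd; pos6(id38) recv 82: fwd; pos0(id22) recv 38: fwd
Round 2: pos3(id19) recv 70: fwd; pos4(id83) recv 67: drop; pos6(id38) recv 83: fwd; pos0(id22) recv 82: fwd; pos1(id70) recv 38: drop
Round 3: pos4(id83) recv 70: drop; pos0(id22) recv 83: fwd; pos1(id70) recv 82: fwd
Round 4: pos1(id70) recv 83: fwd; pos2(id67) recv 82: fwd
Round 5: pos2(id67) recv 83: fwd; pos3(id19) recv 82: fwd
Round 6: pos3(id19) recv 83: fwd; pos4(id83) recv 82: drop
Round 7: pos4(id83) recv 83: ELECTED
Message ID 82 originates at pos 5; dropped at pos 4 in round 6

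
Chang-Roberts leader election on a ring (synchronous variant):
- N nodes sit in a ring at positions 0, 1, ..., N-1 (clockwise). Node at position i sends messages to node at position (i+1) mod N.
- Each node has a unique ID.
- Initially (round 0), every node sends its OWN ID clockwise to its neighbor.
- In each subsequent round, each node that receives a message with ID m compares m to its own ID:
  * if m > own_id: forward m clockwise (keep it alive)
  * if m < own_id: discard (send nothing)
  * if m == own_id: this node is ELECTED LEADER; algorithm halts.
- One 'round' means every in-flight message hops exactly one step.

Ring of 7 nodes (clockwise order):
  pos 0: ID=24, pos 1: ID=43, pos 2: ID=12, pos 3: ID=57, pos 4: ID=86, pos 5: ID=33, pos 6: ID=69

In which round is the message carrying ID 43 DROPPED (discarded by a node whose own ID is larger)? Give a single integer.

Answer: 2

Derivation:
Round 1: pos1(id43) recv 24: drop; pos2(id12) recv 43: fwd; pos3(id57) recv 12: drop; pos4(id86) recv 57: drop; pos5(id33) recv 86: fwd; pos6(id69) recv 33: drop; pos0(id24) recv 69: fwd
Round 2: pos3(id57) recv 43: drop; pos6(id69) recv 86: fwd; pos1(id43) recv 69: fwd
Round 3: pos0(id24) recv 86: fwd; pos2(id12) recv 69: fwd
Round 4: pos1(id43) recv 86: fwd; pos3(id57) recv 69: fwd
Round 5: pos2(id12) recv 86: fwd; pos4(id86) recv 69: drop
Round 6: pos3(id57) recv 86: fwd
Round 7: pos4(id86) recv 86: ELECTED
Message ID 43 originates at pos 1; dropped at pos 3 in round 2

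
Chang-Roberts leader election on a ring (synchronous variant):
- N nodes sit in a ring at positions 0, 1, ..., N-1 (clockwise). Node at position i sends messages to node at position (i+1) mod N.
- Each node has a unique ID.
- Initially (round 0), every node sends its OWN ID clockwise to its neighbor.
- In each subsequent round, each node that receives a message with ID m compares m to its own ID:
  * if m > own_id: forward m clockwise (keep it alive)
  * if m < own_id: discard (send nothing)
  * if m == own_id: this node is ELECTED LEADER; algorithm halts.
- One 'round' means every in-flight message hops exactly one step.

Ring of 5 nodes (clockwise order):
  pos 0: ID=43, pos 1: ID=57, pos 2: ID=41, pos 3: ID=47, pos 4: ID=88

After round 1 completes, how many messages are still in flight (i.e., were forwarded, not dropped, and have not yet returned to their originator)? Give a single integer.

Answer: 2

Derivation:
Round 1: pos1(id57) recv 43: drop; pos2(id41) recv 57: fwd; pos3(id47) recv 41: drop; pos4(id88) recv 47: drop; pos0(id43) recv 88: fwd
After round 1: 2 messages still in flight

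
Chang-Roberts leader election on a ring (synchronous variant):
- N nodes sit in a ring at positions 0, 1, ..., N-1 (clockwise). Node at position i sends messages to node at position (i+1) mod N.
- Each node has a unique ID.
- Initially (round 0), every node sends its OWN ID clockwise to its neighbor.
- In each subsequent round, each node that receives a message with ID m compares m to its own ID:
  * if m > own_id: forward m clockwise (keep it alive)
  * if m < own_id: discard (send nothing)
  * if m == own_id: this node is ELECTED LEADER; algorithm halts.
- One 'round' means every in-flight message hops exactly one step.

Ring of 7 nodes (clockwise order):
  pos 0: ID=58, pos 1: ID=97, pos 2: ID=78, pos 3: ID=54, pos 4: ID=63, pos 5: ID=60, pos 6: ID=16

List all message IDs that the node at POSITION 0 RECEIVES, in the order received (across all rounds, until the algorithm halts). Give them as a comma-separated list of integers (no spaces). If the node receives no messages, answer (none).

Round 1: pos1(id97) recv 58: drop; pos2(id78) recv 97: fwd; pos3(id54) recv 78: fwd; pos4(id63) recv 54: drop; pos5(id60) recv 63: fwd; pos6(id16) recv 60: fwd; pos0(id58) recv 16: drop
Round 2: pos3(id54) recv 97: fwd; pos4(id63) recv 78: fwd; pos6(id16) recv 63: fwd; pos0(id58) recv 60: fwd
Round 3: pos4(id63) recv 97: fwd; pos5(id60) recv 78: fwd; pos0(id58) recv 63: fwd; pos1(id97) recv 60: drop
Round 4: pos5(id60) recv 97: fwd; pos6(id16) recv 78: fwd; pos1(id97) recv 63: drop
Round 5: pos6(id16) recv 97: fwd; pos0(id58) recv 78: fwd
Round 6: pos0(id58) recv 97: fwd; pos1(id97) recv 78: drop
Round 7: pos1(id97) recv 97: ELECTED

Answer: 16,60,63,78,97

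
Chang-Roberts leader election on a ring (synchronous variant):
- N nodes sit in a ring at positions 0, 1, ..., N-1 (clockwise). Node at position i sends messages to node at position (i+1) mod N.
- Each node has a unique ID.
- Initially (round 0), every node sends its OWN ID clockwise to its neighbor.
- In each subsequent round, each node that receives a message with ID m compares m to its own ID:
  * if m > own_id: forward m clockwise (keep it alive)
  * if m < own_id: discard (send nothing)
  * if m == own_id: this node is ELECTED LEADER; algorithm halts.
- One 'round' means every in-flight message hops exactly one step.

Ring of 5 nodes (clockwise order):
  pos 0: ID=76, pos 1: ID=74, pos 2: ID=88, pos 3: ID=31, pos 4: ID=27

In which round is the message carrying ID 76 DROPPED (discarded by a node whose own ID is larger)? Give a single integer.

Answer: 2

Derivation:
Round 1: pos1(id74) recv 76: fwd; pos2(id88) recv 74: drop; pos3(id31) recv 88: fwd; pos4(id27) recv 31: fwd; pos0(id76) recv 27: drop
Round 2: pos2(id88) recv 76: drop; pos4(id27) recv 88: fwd; pos0(id76) recv 31: drop
Round 3: pos0(id76) recv 88: fwd
Round 4: pos1(id74) recv 88: fwd
Round 5: pos2(id88) recv 88: ELECTED
Message ID 76 originates at pos 0; dropped at pos 2 in round 2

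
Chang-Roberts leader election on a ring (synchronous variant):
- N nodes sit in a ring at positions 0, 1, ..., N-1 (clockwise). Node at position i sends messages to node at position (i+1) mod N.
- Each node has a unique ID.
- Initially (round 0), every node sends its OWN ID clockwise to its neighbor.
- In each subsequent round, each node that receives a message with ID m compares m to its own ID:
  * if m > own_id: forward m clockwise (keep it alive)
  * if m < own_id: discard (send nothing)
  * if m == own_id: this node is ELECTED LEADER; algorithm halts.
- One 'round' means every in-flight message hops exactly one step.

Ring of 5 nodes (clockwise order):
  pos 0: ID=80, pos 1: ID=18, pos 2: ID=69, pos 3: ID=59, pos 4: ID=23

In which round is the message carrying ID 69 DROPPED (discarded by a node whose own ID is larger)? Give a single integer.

Answer: 3

Derivation:
Round 1: pos1(id18) recv 80: fwd; pos2(id69) recv 18: drop; pos3(id59) recv 69: fwd; pos4(id23) recv 59: fwd; pos0(id80) recv 23: drop
Round 2: pos2(id69) recv 80: fwd; pos4(id23) recv 69: fwd; pos0(id80) recv 59: drop
Round 3: pos3(id59) recv 80: fwd; pos0(id80) recv 69: drop
Round 4: pos4(id23) recv 80: fwd
Round 5: pos0(id80) recv 80: ELECTED
Message ID 69 originates at pos 2; dropped at pos 0 in round 3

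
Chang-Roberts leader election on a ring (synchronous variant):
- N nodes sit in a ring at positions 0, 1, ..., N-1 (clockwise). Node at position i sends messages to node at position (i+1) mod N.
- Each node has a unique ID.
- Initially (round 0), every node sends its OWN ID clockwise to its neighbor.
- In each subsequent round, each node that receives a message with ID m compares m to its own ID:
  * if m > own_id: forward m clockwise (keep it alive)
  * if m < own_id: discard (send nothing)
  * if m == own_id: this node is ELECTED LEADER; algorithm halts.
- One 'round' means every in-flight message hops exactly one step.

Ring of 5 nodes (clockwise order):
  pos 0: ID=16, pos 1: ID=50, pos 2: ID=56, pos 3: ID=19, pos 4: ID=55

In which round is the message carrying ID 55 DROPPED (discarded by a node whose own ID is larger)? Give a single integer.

Answer: 3

Derivation:
Round 1: pos1(id50) recv 16: drop; pos2(id56) recv 50: drop; pos3(id19) recv 56: fwd; pos4(id55) recv 19: drop; pos0(id16) recv 55: fwd
Round 2: pos4(id55) recv 56: fwd; pos1(id50) recv 55: fwd
Round 3: pos0(id16) recv 56: fwd; pos2(id56) recv 55: drop
Round 4: pos1(id50) recv 56: fwd
Round 5: pos2(id56) recv 56: ELECTED
Message ID 55 originates at pos 4; dropped at pos 2 in round 3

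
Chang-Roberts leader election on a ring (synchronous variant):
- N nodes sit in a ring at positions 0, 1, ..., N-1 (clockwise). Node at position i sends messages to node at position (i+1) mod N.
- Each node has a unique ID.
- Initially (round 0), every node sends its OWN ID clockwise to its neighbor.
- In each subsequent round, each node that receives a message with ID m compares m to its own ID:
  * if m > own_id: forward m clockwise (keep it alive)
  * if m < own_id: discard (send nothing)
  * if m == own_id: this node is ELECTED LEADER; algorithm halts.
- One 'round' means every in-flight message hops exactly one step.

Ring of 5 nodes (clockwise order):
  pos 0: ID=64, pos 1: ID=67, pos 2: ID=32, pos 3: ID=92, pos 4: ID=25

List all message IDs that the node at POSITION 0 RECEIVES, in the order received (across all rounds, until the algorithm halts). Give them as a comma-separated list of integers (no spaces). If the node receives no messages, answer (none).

Answer: 25,92

Derivation:
Round 1: pos1(id67) recv 64: drop; pos2(id32) recv 67: fwd; pos3(id92) recv 32: drop; pos4(id25) recv 92: fwd; pos0(id64) recv 25: drop
Round 2: pos3(id92) recv 67: drop; pos0(id64) recv 92: fwd
Round 3: pos1(id67) recv 92: fwd
Round 4: pos2(id32) recv 92: fwd
Round 5: pos3(id92) recv 92: ELECTED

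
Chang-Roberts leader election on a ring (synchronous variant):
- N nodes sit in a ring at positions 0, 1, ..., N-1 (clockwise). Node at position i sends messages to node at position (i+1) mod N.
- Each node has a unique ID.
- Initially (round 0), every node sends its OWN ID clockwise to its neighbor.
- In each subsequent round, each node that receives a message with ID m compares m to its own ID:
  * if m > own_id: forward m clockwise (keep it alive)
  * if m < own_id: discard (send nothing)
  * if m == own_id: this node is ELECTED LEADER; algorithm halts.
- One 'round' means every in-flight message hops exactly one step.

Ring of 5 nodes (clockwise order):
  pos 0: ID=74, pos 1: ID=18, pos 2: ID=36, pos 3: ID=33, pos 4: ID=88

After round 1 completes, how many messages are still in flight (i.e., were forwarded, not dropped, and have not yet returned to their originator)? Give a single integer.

Answer: 3

Derivation:
Round 1: pos1(id18) recv 74: fwd; pos2(id36) recv 18: drop; pos3(id33) recv 36: fwd; pos4(id88) recv 33: drop; pos0(id74) recv 88: fwd
After round 1: 3 messages still in flight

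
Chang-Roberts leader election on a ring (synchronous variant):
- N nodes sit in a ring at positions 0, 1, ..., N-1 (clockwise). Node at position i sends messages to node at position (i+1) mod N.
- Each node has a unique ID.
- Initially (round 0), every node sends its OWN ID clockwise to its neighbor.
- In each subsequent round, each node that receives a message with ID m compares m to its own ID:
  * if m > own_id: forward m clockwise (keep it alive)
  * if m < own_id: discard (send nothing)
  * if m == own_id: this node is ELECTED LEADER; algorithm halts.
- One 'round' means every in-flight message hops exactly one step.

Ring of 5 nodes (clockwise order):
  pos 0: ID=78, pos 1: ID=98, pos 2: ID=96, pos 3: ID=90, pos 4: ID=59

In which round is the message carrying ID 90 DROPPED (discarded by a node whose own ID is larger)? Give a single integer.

Round 1: pos1(id98) recv 78: drop; pos2(id96) recv 98: fwd; pos3(id90) recv 96: fwd; pos4(id59) recv 90: fwd; pos0(id78) recv 59: drop
Round 2: pos3(id90) recv 98: fwd; pos4(id59) recv 96: fwd; pos0(id78) recv 90: fwd
Round 3: pos4(id59) recv 98: fwd; pos0(id78) recv 96: fwd; pos1(id98) recv 90: drop
Round 4: pos0(id78) recv 98: fwd; pos1(id98) recv 96: drop
Round 5: pos1(id98) recv 98: ELECTED
Message ID 90 originates at pos 3; dropped at pos 1 in round 3

Answer: 3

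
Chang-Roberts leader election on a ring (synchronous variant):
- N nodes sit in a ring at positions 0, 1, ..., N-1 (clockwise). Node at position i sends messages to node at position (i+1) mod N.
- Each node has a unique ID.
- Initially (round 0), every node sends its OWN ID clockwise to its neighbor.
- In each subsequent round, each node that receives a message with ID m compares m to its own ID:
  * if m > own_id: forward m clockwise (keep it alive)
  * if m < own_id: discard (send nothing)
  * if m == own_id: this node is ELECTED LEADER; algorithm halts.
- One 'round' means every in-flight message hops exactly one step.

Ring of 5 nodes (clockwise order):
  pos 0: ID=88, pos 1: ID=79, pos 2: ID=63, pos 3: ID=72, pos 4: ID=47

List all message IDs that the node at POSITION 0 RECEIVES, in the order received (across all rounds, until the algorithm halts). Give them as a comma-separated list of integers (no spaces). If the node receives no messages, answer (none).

Answer: 47,72,79,88

Derivation:
Round 1: pos1(id79) recv 88: fwd; pos2(id63) recv 79: fwd; pos3(id72) recv 63: drop; pos4(id47) recv 72: fwd; pos0(id88) recv 47: drop
Round 2: pos2(id63) recv 88: fwd; pos3(id72) recv 79: fwd; pos0(id88) recv 72: drop
Round 3: pos3(id72) recv 88: fwd; pos4(id47) recv 79: fwd
Round 4: pos4(id47) recv 88: fwd; pos0(id88) recv 79: drop
Round 5: pos0(id88) recv 88: ELECTED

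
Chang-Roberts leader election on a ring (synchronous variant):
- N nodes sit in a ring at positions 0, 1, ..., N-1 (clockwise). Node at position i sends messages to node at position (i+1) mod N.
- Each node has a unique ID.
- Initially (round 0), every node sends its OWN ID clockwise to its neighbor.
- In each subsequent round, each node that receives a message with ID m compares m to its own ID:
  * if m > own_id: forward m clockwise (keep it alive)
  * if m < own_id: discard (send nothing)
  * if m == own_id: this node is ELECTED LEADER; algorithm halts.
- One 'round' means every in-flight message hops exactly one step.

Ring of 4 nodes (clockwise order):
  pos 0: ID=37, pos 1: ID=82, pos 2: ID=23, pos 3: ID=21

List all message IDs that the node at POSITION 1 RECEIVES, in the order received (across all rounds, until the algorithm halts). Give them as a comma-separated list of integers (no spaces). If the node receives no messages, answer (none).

Answer: 37,82

Derivation:
Round 1: pos1(id82) recv 37: drop; pos2(id23) recv 82: fwd; pos3(id21) recv 23: fwd; pos0(id37) recv 21: drop
Round 2: pos3(id21) recv 82: fwd; pos0(id37) recv 23: drop
Round 3: pos0(id37) recv 82: fwd
Round 4: pos1(id82) recv 82: ELECTED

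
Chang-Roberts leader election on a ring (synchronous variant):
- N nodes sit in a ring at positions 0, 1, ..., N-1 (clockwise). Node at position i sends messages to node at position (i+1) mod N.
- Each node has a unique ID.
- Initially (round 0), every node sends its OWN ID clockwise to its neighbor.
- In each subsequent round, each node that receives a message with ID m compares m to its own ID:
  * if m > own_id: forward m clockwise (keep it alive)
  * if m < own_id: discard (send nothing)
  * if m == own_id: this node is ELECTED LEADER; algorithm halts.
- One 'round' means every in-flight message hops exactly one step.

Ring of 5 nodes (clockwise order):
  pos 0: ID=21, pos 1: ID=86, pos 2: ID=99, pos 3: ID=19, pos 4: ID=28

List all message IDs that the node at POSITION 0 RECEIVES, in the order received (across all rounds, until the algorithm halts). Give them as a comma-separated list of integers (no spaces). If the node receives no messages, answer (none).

Round 1: pos1(id86) recv 21: drop; pos2(id99) recv 86: drop; pos3(id19) recv 99: fwd; pos4(id28) recv 19: drop; pos0(id21) recv 28: fwd
Round 2: pos4(id28) recv 99: fwd; pos1(id86) recv 28: drop
Round 3: pos0(id21) recv 99: fwd
Round 4: pos1(id86) recv 99: fwd
Round 5: pos2(id99) recv 99: ELECTED

Answer: 28,99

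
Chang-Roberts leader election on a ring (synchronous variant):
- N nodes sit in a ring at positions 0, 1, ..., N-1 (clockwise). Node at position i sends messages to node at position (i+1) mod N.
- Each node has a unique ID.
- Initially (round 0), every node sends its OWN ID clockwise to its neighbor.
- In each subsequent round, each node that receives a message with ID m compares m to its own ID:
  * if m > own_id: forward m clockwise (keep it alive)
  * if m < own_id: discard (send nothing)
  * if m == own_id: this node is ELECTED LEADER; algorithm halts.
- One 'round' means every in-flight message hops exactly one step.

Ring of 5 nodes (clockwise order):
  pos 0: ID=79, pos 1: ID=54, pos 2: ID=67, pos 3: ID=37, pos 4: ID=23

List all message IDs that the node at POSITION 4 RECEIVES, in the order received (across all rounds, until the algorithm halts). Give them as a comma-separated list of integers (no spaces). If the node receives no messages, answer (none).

Answer: 37,67,79

Derivation:
Round 1: pos1(id54) recv 79: fwd; pos2(id67) recv 54: drop; pos3(id37) recv 67: fwd; pos4(id23) recv 37: fwd; pos0(id79) recv 23: drop
Round 2: pos2(id67) recv 79: fwd; pos4(id23) recv 67: fwd; pos0(id79) recv 37: drop
Round 3: pos3(id37) recv 79: fwd; pos0(id79) recv 67: drop
Round 4: pos4(id23) recv 79: fwd
Round 5: pos0(id79) recv 79: ELECTED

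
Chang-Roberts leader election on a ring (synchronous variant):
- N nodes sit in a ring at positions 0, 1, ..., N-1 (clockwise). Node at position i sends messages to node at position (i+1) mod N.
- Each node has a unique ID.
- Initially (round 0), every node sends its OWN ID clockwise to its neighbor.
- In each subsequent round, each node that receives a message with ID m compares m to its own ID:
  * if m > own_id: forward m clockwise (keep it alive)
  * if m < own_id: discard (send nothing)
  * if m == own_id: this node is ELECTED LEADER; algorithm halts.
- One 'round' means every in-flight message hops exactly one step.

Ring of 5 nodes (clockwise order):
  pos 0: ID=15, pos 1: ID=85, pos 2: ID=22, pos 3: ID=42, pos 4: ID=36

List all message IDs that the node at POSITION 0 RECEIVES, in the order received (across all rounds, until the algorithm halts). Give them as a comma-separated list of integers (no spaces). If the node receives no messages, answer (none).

Answer: 36,42,85

Derivation:
Round 1: pos1(id85) recv 15: drop; pos2(id22) recv 85: fwd; pos3(id42) recv 22: drop; pos4(id36) recv 42: fwd; pos0(id15) recv 36: fwd
Round 2: pos3(id42) recv 85: fwd; pos0(id15) recv 42: fwd; pos1(id85) recv 36: drop
Round 3: pos4(id36) recv 85: fwd; pos1(id85) recv 42: drop
Round 4: pos0(id15) recv 85: fwd
Round 5: pos1(id85) recv 85: ELECTED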